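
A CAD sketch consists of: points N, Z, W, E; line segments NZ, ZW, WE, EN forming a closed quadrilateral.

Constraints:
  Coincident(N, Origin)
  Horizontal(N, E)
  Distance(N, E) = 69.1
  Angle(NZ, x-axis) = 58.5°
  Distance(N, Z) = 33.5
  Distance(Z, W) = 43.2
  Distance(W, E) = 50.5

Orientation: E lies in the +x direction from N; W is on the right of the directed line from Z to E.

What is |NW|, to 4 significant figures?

25.31

N is at the origin; NE is horizontal with |NE| = 69.1 and E in +x, so E = (69.1, 0). NZ runs at 58.5° with |NZ| = 33.5, so Z = (17.50, 28.56). W is determined by |ZW| = 43.2 and |WE| = 50.5 together: it lies at the intersection of circle(Z, 43.2) and circle(E, 50.5). With |ZE| = 58.97, the foot of the radical line on ZE is 23.69 from Z and the perpendicular offset is √(43.2² − 23.69²) = 36.13. Taking the right-of-ZE solution: W = (20.73, -14.52).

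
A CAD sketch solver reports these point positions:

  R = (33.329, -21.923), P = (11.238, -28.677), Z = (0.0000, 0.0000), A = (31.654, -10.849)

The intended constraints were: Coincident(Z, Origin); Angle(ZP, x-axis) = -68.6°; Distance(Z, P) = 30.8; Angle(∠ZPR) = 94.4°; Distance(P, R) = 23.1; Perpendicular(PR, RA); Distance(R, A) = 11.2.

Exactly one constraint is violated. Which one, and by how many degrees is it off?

Perpendicular(PR, RA) — off by 8.40°.

Z = (0.00, 0.00) ✓; ZP at -68.60° ✓; |ZP| = 30.80 ✓; ∠ZPR = 94.40° ✓; |PR| = 23.10 ✓; ∠(PR, RA) = 81.60° ✗; |RA| = 11.20 ✓.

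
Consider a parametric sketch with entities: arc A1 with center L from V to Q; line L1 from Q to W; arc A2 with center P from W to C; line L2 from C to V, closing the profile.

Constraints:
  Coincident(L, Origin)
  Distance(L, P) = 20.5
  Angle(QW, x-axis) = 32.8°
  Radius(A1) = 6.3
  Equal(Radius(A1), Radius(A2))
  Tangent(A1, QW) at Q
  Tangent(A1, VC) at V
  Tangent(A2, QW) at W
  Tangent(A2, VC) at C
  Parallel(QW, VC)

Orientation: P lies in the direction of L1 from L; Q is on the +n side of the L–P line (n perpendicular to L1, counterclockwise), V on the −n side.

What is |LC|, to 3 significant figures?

21.4

Tangency of A1 to both parallel lines with radius 6.3 puts Q and V at L ± 6.3·n: Q = (-3.41, 5.30), V = (3.41, -5.30). Equal radii place W and C the same way about P: W = P + 6.3·n = (13.8, 16.4), C = P − 6.3·n = (20.6, 5.81). Then |LC| = |C − L| = 21.4.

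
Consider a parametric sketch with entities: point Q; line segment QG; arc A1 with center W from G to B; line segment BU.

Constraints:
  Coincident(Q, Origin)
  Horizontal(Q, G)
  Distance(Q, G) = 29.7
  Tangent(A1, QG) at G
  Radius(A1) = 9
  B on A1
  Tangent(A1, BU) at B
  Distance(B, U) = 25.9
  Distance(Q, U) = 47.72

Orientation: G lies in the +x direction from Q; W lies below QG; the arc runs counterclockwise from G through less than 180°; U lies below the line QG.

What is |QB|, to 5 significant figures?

24.630

Checks: |WB| = 9.000 ✓; ∠(WB, BU) = 90.00° ✓; |BU| = 25.90 ✓; |QU| = 47.72 ✓.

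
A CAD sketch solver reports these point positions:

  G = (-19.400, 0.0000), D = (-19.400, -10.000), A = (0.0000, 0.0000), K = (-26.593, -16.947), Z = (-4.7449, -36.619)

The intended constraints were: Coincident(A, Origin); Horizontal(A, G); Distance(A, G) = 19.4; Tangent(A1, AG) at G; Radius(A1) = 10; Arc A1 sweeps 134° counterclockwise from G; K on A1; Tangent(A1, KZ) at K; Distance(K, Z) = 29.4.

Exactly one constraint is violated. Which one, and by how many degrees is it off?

Tangent(A1, KZ) at K — off by 4.00°.

A = (0.00, 0.00) ✓; A.y = 0.00, G.y = 0.00 ✓; |AG| = 19.40 ✓; ∠(DG, GA) = 90.00° ✓; |DG| = 10.00 ✓; bearing(D→K) − bearing(D→G) = 134.0° ✓; |DK| = 10.00 ✓; ∠(DK, KZ) = 86.00° ✗; |KZ| = 29.40 ✓.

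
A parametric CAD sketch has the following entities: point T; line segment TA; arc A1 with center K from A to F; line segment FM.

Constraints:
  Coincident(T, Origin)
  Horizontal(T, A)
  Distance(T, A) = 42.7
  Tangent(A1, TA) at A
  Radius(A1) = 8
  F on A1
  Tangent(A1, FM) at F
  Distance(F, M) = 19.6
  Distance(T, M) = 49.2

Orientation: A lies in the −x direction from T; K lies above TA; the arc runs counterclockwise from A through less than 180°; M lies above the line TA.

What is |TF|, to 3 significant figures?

36.3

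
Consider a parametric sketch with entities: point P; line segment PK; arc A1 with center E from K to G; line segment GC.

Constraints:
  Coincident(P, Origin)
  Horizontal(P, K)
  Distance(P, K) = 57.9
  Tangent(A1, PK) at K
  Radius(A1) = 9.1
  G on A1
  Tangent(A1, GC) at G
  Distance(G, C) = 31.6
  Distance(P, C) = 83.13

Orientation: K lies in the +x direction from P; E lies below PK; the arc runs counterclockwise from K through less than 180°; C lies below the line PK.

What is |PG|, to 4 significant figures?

53.83

P is at the origin; PK is horizontal with |PK| = 57.9 and K on the +x side, so K = (57.90, 0.000). Tangency of A1 to PK means the radius EK is perpendicular to PK, so E = K + (0, -9.1) = (57.90, -9.100). Since EG ⟂ GC (tangency), |EC| = √(9.1² + 31.6²) = 32.88 regardless of where G sits on A1. So C lies on both circle(P, 83.13) and circle(E, 32.88); the below-PK intersection is C = (74.07, -37.73). G is the foot of the tangent from C: G = (51.52, -15.59).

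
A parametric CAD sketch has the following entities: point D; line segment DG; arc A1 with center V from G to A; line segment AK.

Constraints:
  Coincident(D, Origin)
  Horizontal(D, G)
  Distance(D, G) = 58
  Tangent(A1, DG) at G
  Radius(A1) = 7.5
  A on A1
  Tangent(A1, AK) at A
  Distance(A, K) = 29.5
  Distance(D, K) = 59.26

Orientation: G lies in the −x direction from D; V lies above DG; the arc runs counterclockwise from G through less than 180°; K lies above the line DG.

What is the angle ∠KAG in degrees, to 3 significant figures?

138°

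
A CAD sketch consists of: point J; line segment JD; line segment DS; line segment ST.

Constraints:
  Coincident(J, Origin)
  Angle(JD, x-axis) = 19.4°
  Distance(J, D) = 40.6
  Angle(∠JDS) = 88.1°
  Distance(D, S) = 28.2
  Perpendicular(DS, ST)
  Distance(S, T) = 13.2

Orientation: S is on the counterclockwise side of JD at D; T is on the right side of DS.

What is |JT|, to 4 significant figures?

60.11

∠JDS = 88.1°, so DS runs at 19.4° + (180° − 88.1°) = 111.3° from the x-axis; with |DS| = 28.2, S = D + 28.2·(cos 111.3°, sin 111.3°) = (28.05, 39.76). The perpendicularity gives ST at right angles to DS; with |ST| = 13.2 on the right of DS, T = S + 13.2·(0.9317, 0.3633) = (40.35, 44.55). Then |JT| = |T − J| = 60.11.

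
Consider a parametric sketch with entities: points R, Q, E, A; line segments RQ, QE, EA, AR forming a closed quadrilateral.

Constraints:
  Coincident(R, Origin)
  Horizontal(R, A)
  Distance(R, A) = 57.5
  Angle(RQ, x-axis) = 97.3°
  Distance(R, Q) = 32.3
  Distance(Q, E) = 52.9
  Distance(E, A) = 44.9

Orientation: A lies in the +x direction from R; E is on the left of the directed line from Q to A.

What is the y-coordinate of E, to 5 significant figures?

43.767

R is at the origin; R and A share the same y with |RA| = 57.5 and A in +x, so A = (57.5, 0). RQ runs at 97.3° with |RQ| = 32.3, so Q = (-4.1042, 32.038). E is determined by |QE| = 52.9 and |EA| = 44.9 together: it lies at the intersection of circle(Q, 52.9) and circle(A, 44.9). With |QA| = 69.437, the foot of the radical line on QA is 40.352 from Q and the perpendicular offset is √(52.9² − 40.352²) = 34.207. Taking the left-of-QA solution: E = (47.479, 43.767).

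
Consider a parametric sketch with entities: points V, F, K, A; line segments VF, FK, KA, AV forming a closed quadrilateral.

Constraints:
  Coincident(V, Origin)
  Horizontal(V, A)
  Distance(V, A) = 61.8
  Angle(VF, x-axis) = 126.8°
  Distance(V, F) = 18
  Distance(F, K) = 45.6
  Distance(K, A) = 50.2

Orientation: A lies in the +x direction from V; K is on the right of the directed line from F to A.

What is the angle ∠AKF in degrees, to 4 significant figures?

101.0°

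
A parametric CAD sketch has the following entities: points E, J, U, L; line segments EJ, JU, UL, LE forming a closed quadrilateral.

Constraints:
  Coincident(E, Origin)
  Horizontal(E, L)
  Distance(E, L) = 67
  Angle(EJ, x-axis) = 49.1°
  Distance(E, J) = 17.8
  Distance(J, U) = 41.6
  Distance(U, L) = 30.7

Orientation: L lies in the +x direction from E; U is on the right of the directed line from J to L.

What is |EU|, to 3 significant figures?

44.0

Checks: |JU| = 41.60 ✓; |UL| = 30.70 ✓.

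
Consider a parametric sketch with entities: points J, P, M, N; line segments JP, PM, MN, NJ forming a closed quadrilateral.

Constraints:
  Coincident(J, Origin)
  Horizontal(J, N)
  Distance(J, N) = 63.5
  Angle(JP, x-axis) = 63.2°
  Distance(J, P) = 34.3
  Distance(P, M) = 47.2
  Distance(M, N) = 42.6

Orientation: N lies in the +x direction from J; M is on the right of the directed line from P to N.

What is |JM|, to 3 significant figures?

28.7

Checks: |PM| = 47.20 ✓; |MN| = 42.60 ✓.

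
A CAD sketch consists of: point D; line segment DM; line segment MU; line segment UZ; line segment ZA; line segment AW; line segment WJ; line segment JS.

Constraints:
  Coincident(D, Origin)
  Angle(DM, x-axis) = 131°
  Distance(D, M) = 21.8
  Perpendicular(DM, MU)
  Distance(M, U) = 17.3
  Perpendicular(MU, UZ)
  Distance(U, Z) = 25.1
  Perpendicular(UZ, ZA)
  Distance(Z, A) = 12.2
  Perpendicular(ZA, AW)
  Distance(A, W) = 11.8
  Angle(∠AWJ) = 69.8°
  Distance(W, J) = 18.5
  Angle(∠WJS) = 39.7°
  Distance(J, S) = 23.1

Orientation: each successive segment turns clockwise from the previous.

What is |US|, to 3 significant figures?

32.0

D is at the origin; DM runs at 131.0° with length 21.8, so M = (-14.3, 16.5). DM is perpendicular to MU, so MU runs at 41.0°; with |MU| = 17.3, U = (-1.25, 27.8). MU is perpendicular to UZ, so UZ runs at -49.0°; with |UZ| = 25.1, Z = (15.2, 8.86). UZ ⟂ ZA, so ZA runs at -139°; with |ZA| = 12.2, A = (6.01, 0.855). The perpendicularity gives AW at right angles to ZA, so AW runs at 131°; with |AW| = 11.8, W = (-1.73, 9.76). ∠AWJ = 69.8° gives WJ at 20.8° from the x-axis; with |WJ| = 18.5, J = (15.6, 16.3). ∠WJS = 39.7° gives JS at -120° from the x-axis; with |JS| = 23.1, S = (4.19, -3.77). Then |US| = |S − U| = 32.0.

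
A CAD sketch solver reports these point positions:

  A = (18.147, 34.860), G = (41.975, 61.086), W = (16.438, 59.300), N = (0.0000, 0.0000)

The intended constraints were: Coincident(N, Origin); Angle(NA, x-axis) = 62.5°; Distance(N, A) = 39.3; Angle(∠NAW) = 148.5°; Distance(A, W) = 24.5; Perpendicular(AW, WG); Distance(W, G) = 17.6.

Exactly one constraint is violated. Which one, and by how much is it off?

Distance(W, G) = 17.6 — off by 8.00.

N = (0.00, 0.00) ✓; NA at 62.50° ✓; |NA| = 39.30 ✓; ∠NAW = 148.5° ✓; |AW| = 24.50 ✓; ∠(AW, WG) = 90.00° ✓; |WG| = 25.60 ✗.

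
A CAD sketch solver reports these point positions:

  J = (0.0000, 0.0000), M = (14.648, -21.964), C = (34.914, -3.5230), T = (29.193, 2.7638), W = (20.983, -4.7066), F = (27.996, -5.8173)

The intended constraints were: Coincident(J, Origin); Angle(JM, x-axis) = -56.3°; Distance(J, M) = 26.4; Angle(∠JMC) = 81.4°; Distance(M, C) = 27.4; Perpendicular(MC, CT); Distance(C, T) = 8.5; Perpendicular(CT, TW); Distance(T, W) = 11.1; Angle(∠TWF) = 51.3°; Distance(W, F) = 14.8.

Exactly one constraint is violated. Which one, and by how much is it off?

Distance(W, F) = 14.8 — off by 7.70.

J = (0.00, 0.00) ✓; JM at -56.30° ✓; |JM| = 26.40 ✓; ∠JMC = 81.40° ✓; |MC| = 27.40 ✓; ∠(MC, CT) = 90.00° ✓; |CT| = 8.500 ✓; ∠(CT, TW) = 90.00° ✓; |TW| = 11.10 ✓; ∠TWF = 51.30° ✓; |WF| = 7.100 ✗.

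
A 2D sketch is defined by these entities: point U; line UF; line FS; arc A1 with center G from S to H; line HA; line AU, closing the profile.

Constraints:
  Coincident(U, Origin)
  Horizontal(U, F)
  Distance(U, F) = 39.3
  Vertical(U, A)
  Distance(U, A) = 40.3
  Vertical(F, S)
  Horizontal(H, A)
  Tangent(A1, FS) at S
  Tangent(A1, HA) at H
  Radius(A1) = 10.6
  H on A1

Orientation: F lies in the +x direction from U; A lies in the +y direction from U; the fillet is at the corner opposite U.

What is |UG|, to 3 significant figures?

41.3

U is at the origin; UF is horizontal with |UF| = 39.3 and F on the +x side, so F = (39.3, 0.00). U and A share the same x with |UA| = 40.3 and A on the +y side, so A = (0.00, 40.3). The virtual corner opposite U is at (39.3, 40.3). The tangent condition forces GS to be normal to FS and the tangent condition forces GH to be normal to HA, with radius 10.6, so the center G sits 10.6 in from both sides at G = (28.7, 29.7). Then |UG| = |G − U| = 41.3.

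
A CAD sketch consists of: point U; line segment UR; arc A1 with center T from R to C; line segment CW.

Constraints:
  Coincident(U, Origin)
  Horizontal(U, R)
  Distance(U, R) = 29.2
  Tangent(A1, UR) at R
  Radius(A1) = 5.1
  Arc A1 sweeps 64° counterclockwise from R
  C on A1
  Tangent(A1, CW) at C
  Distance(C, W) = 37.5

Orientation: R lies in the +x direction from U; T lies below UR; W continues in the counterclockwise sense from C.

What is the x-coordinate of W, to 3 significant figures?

8.18

U is at the origin; U and R share the same y with |UR| = 29.2 and R on the +x side, so R = (29.2, 0.00). A1 meets UR tangentially, so TR is at right angles to UR, so T = R + (0, -5.1) = (29.2, -5.10). On A1, R sits at bearing 90° from T; a 64° counterclockwise sweep puts C at bearing 154°, so C = T + 5.1·(cos 154°, sin 154°) = (24.6, -2.86). Since A1 is tangent to CW there, TC ⟂ CW, so CW runs along (−sin 154°, cos 154°); with |CW| = 37.5, W = (8.18, -36.6). So W.x = 8.18.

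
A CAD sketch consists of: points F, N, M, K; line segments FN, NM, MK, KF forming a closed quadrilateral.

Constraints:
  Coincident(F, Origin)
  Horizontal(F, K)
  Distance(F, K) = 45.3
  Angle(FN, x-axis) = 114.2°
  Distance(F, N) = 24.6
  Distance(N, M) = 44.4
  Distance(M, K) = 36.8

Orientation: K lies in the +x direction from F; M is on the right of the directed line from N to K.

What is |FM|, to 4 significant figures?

20.09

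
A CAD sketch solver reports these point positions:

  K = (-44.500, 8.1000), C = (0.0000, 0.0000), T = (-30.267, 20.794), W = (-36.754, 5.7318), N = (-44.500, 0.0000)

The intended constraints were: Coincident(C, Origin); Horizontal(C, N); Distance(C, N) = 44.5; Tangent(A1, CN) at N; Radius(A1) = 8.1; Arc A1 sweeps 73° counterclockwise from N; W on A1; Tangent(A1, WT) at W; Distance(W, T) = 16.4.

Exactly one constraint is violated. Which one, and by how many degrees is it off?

Tangent(A1, WT) at W — off by 6.30°.

C = (0.00, 0.00) ✓; C.y = 0.00, N.y = 0.00 ✓; |CN| = 44.50 ✓; ∠(KN, NC) = 90.00° ✓; |KN| = 8.100 ✓; bearing(K→W) − bearing(K→N) = 73.00° ✓; |KW| = 8.100 ✓; ∠(KW, WT) = 96.30° ✗; |WT| = 16.40 ✓.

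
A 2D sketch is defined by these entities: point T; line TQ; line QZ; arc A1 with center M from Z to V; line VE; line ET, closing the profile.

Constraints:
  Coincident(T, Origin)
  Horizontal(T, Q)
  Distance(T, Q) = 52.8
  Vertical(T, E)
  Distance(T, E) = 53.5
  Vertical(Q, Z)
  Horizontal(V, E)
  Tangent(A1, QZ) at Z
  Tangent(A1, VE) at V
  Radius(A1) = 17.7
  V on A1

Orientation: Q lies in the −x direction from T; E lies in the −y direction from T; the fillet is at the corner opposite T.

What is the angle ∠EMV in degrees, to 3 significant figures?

63.2°

The virtual corner opposite T is at (-52.8, -53.5). Since A1 is tangent to QZ there, MZ ⟂ QZ and the tangent condition forces MV to be normal to VE, with radius 17.7, so the center M sits 17.7 in from both sides at M = (-35.1, -35.8). That places the tangent points at Z = (-52.8, -35.8) on QZ and V = (-35.1, -53.5) on VE. Then cos ∠EMV = ME·MV / (|ME||MV|), giving 63.2°.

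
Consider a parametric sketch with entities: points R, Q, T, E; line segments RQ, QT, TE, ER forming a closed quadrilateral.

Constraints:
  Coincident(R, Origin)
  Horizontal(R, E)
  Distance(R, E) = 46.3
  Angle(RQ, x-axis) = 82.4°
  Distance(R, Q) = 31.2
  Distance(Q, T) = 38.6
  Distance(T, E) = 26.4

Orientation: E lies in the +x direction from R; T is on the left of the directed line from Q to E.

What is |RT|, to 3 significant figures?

49.8

R is at the origin; RE is horizontal with |RE| = 46.3 and E in +x, so E = (46.3, 0). RQ runs at 82.4° with |RQ| = 31.2, so Q = (4.13, 30.9). T is determined by |QT| = 38.6 and |TE| = 26.4 together: it lies at the intersection of circle(Q, 38.6) and circle(E, 26.4). With |QE| = 52.3, the foot of the radical line on QE is 33.7 from Q and the perpendicular offset is √(38.6² − 33.7²) = 18.8. Taking the left-of-QE solution: T = (42.4, 26.1).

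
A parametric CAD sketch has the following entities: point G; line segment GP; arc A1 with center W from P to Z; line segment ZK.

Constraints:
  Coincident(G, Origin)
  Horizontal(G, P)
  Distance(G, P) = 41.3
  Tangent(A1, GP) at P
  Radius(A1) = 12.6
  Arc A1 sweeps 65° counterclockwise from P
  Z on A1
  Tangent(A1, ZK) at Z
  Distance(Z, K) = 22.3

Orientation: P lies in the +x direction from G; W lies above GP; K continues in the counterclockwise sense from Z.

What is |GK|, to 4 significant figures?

67.95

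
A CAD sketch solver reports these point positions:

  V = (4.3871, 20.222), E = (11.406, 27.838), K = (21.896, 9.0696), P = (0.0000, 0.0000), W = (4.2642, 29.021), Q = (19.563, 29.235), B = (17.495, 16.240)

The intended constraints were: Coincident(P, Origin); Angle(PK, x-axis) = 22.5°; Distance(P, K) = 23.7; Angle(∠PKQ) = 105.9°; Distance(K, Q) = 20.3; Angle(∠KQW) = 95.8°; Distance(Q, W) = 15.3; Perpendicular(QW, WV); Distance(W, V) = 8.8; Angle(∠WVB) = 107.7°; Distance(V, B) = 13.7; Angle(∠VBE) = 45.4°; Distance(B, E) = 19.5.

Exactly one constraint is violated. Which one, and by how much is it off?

Distance(B, E) = 19.5 — off by 6.40.

P = (0.00, 0.00) ✓; PK at 22.50° ✓; |PK| = 23.70 ✓; ∠PKQ = 105.9° ✓; |KQ| = 20.30 ✓; ∠KQW = 95.80° ✓; |QW| = 15.30 ✓; ∠(QW, WV) = 90.00° ✓; |WV| = 8.800 ✓; ∠WVB = 107.7° ✓; |VB| = 13.70 ✓; ∠VBE = 45.40° ✓; |BE| = 13.10 ✗.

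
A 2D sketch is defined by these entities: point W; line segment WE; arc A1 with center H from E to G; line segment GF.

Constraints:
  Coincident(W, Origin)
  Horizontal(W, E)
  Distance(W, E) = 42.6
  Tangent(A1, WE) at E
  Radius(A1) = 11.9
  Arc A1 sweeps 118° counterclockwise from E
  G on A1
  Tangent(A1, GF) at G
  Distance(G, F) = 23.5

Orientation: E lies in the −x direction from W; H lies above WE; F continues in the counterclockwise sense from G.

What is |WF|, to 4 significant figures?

57.64

W is at the origin; WE is horizontal with |WE| = 42.6 and E on the −x side, so E = (-42.60, 0.000). Tangency of A1 to WE means the radius HE is perpendicular to WE, so H = E + (0, 11.9) = (-42.60, 11.90). On A1, E sits at bearing -90° from H; a 118° counterclockwise sweep puts G at bearing 28°, so G = H + 11.9·(cos 28°, sin 28°) = (-32.09, 17.49). Tangency of A1 to GF means the radius HG is perpendicular to GF, so GF runs along (−sin 28°, cos 28°); with |GF| = 23.5, F = (-43.13, 38.24). Then |WF| = |F − W| = 57.64.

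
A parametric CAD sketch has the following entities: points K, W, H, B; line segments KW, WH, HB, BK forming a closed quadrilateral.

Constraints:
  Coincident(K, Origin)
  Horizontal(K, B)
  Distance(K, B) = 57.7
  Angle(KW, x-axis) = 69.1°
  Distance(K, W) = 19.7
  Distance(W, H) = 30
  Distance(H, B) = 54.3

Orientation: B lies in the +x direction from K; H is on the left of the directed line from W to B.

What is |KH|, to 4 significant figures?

49.32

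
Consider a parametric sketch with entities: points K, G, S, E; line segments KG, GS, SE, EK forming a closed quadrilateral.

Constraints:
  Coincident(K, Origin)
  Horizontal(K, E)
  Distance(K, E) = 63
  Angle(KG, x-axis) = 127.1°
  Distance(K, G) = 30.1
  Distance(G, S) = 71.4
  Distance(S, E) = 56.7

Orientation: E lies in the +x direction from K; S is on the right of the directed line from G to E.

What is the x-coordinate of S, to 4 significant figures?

19.66

K is at the origin; KE is horizontal with |KE| = 63.0 and E in +x, so E = (63.0, 0). KG runs at 127.1° with |KG| = 30.1, so G = (-18.16, 24.01). S is determined by |GS| = 71.4 and |SE| = 56.7 together: it lies at the intersection of circle(G, 71.4) and circle(E, 56.7). With |GE| = 84.63, the foot of the radical line on GE is 53.44 from G and the perpendicular offset is √(71.4² − 53.44²) = 47.35. Taking the right-of-GE solution: S = (19.66, -36.56).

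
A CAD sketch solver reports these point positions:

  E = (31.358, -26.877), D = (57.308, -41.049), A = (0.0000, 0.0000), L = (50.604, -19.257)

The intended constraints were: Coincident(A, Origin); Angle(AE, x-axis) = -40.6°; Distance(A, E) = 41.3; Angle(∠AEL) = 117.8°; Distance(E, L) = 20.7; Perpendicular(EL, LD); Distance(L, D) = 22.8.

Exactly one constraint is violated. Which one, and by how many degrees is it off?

Perpendicular(EL, LD) — off by 4.50°.

A = (0.00, 0.00) ✓; AE at -40.60° ✓; |AE| = 41.30 ✓; ∠AEL = 117.8° ✓; |EL| = 20.70 ✓; ∠(EL, LD) = 94.50° ✗; |LD| = 22.80 ✓.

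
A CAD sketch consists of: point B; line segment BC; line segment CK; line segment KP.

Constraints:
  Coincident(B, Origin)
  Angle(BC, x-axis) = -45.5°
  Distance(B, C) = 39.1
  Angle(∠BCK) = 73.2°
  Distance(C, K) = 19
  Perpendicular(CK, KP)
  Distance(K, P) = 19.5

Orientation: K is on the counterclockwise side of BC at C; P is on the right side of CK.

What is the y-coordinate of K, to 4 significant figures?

-11.22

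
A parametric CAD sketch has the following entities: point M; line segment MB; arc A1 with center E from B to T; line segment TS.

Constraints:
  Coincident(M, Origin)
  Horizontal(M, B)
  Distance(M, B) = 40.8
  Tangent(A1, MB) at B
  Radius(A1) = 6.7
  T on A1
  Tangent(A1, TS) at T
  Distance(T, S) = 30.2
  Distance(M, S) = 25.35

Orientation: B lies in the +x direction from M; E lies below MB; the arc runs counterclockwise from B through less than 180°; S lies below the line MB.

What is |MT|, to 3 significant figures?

36.5

Checks: ∠(EB, BM) = 90.00° ✓; |ET| = 6.700 ✓; ∠(ET, TS) = 90.00° ✓; |TS| = 30.20 ✓; |MS| = 25.35 ✓.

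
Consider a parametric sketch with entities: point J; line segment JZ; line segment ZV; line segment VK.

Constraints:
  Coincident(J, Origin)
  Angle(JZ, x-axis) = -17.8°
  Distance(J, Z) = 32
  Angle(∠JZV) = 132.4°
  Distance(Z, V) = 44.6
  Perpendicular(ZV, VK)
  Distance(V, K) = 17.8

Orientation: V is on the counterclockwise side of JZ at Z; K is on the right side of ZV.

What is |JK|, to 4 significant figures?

78.08

∠JZV = 132.4°, so ZV runs at -17.8° + (180° − 132.4°) = 29.80° from the x-axis; with |ZV| = 44.6, V = Z + 44.6·(cos 29.80°, sin 29.80°) = (69.17, 12.38). ZV is perpendicular to VK; with |VK| = 17.8 on the right of ZV, K = V + 17.8·(0.4970, -0.8678) = (78.02, -3.063). Then |JK| = |K − J| = 78.08.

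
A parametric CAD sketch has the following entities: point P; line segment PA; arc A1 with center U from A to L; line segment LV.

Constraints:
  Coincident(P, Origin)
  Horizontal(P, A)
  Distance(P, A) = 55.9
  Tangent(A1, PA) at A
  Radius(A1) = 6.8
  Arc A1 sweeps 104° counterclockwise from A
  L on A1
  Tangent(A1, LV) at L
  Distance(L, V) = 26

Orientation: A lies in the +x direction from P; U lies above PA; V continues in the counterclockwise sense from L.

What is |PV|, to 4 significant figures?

65.52

P is at the origin; P and A share the same y with |PA| = 55.9 and A on the +x side, so A = (55.90, 0.000). The tangent condition forces UA to be normal to PA, so U = A + (0, 6.8) = (55.90, 6.800). On A1, A sits at bearing -90° from U; a 104° counterclockwise sweep puts L at bearing 14°, so L = U + 6.8·(cos 14°, sin 14°) = (62.50, 8.445). A1 meets LV tangentially, so UL is at right angles to LV, so LV runs along (−sin 14°, cos 14°); with |LV| = 26.0, V = (56.21, 33.67). Then |PV| = |V − P| = 65.52.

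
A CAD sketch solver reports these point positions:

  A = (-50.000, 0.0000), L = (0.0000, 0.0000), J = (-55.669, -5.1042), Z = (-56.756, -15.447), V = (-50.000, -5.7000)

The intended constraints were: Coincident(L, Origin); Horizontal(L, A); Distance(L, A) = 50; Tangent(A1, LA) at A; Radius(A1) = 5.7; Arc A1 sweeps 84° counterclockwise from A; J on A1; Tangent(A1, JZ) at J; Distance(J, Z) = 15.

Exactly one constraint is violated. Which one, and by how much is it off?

Distance(J, Z) = 15 — off by 4.60.

L = (0.00, 0.00) ✓; L.y = 0.00, A.y = 0.00 ✓; |LA| = 50.00 ✓; ∠(VA, AL) = 90.00° ✓; |VA| = 5.700 ✓; bearing(V→J) − bearing(V→A) = 84.00° ✓; |VJ| = 5.700 ✓; ∠(VJ, JZ) = 90.00° ✓; |JZ| = 10.40 ✗.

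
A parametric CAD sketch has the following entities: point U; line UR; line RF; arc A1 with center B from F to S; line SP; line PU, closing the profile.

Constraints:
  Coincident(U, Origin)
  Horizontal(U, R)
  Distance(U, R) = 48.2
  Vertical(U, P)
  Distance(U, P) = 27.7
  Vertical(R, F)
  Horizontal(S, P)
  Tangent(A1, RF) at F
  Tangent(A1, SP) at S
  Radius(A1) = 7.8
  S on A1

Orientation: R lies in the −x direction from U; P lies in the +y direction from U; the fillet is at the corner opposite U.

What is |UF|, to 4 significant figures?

52.15

U is at the origin; U and R share the same y with |UR| = 48.2 and R on the −x side, so R = (-48.20, 0.000). U and P share the same x with |UP| = 27.7 and P on the +y side, so P = (0.000, 27.70). The virtual corner opposite U is at (-48.20, 27.70). Tangency of A1 to RF means the radius BF is perpendicular to RF and the tangent condition forces BS to be normal to SP, with radius 7.8, so the center B sits 7.8 in from both sides at B = (-40.40, 19.90). That places the tangent points at F = (-48.20, 19.90) on RF and S = (-40.40, 27.70) on SP. Then |UF| = |F − U| = 52.15.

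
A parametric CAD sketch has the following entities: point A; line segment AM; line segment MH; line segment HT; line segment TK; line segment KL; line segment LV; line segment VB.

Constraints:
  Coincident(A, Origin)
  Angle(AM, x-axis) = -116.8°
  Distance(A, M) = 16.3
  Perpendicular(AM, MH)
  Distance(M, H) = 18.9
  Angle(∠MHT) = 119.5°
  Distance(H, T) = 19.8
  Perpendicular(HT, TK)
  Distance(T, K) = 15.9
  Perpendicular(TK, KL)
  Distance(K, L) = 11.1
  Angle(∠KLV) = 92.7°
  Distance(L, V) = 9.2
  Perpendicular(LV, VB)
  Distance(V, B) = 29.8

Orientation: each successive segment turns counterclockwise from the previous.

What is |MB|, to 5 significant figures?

48.634

∠KLV = 92.7° gives LV at -59.000° from the x-axis; with |LV| = 9.2, V = (12.675, -12.901). The perpendicularity gives VB at right angles to LV, so VB runs at 31.000°; with |VB| = 29.8, B = (38.218, 2.4467). Then |MB| = |B − M| = 48.634.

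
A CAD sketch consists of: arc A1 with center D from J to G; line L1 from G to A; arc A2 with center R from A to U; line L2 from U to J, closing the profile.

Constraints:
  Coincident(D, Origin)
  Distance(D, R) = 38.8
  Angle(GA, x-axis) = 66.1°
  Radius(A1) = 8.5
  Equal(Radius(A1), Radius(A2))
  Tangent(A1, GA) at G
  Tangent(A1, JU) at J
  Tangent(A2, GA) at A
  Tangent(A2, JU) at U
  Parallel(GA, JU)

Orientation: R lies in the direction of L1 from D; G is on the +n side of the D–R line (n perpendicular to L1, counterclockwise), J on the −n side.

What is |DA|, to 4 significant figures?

39.72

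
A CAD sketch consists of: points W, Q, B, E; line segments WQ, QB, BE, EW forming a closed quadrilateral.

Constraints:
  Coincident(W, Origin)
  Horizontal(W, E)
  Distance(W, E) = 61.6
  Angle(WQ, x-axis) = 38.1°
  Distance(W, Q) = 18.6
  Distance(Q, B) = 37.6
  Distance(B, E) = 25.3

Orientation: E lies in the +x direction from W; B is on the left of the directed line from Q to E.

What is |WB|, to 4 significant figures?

55.39

W is at the origin; WE is horizontal with |WE| = 61.6 and E in +x, so E = (61.6, 0). WQ runs at 38.1° with |WQ| = 18.6, so Q = (14.64, 11.48). B is determined by |QB| = 37.6 and |BE| = 25.3 together: it lies at the intersection of circle(Q, 37.6) and circle(E, 25.3). With |QE| = 48.35, the foot of the radical line on QE is 32.17 from Q and the perpendicular offset is √(37.6² − 32.17²) = 19.46. Taking the left-of-QE solution: B = (50.51, 22.74).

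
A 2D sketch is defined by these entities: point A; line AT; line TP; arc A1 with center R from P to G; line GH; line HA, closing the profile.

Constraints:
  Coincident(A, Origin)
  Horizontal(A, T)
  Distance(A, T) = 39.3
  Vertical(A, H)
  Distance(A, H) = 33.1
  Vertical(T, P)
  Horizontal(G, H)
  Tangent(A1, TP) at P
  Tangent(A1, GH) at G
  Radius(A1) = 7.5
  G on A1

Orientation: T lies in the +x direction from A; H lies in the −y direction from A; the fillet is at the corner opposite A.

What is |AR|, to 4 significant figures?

40.82

AH is vertical with |AH| = 33.1 and H on the −y side, so H = (0.000, -33.10). The virtual corner opposite A is at (39.30, -33.10). Tangency of A1 to TP means the radius RP is perpendicular to TP and since A1 is tangent to GH there, RG ⟂ GH, with radius 7.5, so the center R sits 7.5 in from both sides at R = (31.80, -25.60). Then |AR| = |R − A| = 40.82.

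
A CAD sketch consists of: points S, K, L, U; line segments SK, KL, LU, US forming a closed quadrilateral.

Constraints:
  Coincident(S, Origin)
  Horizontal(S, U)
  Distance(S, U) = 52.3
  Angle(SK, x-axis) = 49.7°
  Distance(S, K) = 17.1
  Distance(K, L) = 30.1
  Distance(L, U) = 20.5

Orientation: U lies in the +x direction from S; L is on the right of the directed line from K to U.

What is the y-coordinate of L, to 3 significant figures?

-7.38

Checks: |KL| = 30.10 ✓; |LU| = 20.50 ✓.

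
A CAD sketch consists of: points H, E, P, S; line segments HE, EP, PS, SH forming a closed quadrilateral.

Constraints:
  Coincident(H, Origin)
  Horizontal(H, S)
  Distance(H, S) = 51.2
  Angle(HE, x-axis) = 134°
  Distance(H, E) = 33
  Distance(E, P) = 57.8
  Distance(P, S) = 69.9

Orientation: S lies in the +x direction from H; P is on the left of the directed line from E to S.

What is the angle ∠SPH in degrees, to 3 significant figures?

44.3°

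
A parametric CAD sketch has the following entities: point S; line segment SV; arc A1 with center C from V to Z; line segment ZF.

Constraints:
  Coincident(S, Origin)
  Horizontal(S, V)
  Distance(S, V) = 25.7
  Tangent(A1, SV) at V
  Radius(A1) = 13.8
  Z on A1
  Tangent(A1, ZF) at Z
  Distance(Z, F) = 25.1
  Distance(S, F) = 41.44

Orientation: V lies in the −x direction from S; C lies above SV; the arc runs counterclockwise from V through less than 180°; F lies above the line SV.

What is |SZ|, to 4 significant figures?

18.62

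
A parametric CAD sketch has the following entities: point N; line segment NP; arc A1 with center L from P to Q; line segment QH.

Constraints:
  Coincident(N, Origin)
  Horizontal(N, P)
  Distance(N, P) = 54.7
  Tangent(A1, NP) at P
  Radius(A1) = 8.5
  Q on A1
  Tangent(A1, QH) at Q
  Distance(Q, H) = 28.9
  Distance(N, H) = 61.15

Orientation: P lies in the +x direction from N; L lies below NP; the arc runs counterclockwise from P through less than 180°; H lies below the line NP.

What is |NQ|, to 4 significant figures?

47.09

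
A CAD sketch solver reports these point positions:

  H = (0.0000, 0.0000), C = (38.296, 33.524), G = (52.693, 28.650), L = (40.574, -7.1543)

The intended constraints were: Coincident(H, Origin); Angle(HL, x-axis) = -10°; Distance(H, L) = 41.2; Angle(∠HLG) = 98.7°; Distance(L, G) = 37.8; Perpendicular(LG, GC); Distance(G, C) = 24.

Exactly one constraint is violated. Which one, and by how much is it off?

Distance(G, C) = 24 — off by 8.80.

H = (0.00, 0.00) ✓; HL at -10.00° ✓; |HL| = 41.20 ✓; ∠HLG = 98.70° ✓; |LG| = 37.80 ✓; ∠(LG, GC) = 90.00° ✓; |GC| = 15.20 ✗.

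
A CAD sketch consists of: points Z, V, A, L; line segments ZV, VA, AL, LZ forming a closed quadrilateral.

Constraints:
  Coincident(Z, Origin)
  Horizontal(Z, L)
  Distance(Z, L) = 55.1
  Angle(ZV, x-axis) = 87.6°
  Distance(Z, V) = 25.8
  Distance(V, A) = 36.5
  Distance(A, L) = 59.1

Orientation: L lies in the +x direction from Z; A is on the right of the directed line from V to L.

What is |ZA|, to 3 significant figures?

10.9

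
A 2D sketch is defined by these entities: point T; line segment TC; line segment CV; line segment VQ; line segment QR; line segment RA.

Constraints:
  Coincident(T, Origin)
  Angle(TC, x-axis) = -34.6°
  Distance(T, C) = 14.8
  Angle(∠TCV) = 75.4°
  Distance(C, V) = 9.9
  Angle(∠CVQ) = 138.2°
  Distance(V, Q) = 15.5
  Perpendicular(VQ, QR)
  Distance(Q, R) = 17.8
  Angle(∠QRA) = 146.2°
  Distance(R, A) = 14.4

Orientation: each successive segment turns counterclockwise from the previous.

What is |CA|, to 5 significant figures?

27.529

T is at the origin; TC runs at -34.6° with length 14.8, so C = (12.182, -8.4041). ∠TCV = 75.4° gives CV at 70.000° from the x-axis; with |CV| = 9.9, V = (15.568, 0.89887). ∠CVQ = 138.2° gives VQ at 111.80° from the x-axis; with |VQ| = 15.5, Q = (9.8122, 15.290). VQ is perpendicular to QR, so QR runs at -158.20°; with |QR| = 17.8, R = (-6.7148, 8.6801). ∠QRA = 146.2° gives RA at -124.40° from the x-axis; with |RA| = 14.4, A = (-14.850, -3.2016). Then |CA| = |A − C| = 27.529.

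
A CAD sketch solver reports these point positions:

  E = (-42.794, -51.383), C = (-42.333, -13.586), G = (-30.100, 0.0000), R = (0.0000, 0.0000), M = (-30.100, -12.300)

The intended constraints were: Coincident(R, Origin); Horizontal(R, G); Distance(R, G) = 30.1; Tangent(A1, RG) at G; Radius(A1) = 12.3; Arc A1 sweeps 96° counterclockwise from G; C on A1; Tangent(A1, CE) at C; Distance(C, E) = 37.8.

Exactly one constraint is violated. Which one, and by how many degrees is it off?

Tangent(A1, CE) at C — off by 6.70°.

R = (0.00, 0.00) ✓; R.y = 0.00, G.y = 0.00 ✓; |RG| = 30.10 ✓; ∠(MG, GR) = 90.00° ✓; |MG| = 12.30 ✓; bearing(M→C) − bearing(M→G) = 96.00° ✓; |MC| = 12.30 ✓; ∠(MC, CE) = 96.70° ✗; |CE| = 37.80 ✓.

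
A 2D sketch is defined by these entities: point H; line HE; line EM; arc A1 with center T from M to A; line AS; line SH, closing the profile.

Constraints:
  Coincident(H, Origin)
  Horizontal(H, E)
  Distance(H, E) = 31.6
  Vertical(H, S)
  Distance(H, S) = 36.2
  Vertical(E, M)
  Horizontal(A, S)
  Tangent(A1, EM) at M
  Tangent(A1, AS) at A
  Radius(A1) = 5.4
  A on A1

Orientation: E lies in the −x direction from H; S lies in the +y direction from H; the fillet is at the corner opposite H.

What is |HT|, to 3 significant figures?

40.4

H is at the origin; H and E share the same y with |HE| = 31.6 and E on the −x side, so E = (-31.6, 0.00). H and S share the same x with |HS| = 36.2 and S on the +y side, so S = (0.00, 36.2). The virtual corner opposite H is at (-31.6, 36.2). Tangency of A1 to EM means the radius TM is perpendicular to EM and the tangent condition forces TA to be normal to AS, with radius 5.4, so the center T sits 5.4 in from both sides at T = (-26.2, 30.8). Then |HT| = |T − H| = 40.4.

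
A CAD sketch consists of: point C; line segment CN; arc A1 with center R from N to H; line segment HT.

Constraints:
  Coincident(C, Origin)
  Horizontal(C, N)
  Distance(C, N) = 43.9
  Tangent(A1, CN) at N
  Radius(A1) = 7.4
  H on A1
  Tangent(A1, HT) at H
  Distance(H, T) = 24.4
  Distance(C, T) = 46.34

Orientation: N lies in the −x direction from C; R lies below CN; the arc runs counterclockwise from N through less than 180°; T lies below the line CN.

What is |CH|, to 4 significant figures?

51.11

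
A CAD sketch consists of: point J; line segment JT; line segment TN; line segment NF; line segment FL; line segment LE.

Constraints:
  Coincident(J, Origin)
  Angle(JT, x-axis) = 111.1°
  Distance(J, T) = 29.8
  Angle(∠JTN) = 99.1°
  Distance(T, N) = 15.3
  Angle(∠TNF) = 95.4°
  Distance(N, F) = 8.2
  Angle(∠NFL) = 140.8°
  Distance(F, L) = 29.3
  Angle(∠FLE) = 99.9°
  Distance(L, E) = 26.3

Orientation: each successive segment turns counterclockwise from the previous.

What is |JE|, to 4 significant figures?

20.97

J is at the origin; JT runs at 111.1° with length 29.8, so T = (-10.73, 27.80). ∠JTN = 99.1° gives TN at -168.0° from the x-axis; with |TN| = 15.3, N = (-25.69, 24.62). ∠TNF = 95.4° gives NF at -83.40° from the x-axis; with |NF| = 8.2, F = (-24.75, 16.48). ∠NFL = 140.8° gives FL at -44.20° from the x-axis; with |FL| = 29.3, L = (-3.746, -3.952). ∠FLE = 99.9° gives LE at 35.90° from the x-axis; with |LE| = 26.3, E = (17.56, 11.47). Then |JE| = |E − J| = 20.97.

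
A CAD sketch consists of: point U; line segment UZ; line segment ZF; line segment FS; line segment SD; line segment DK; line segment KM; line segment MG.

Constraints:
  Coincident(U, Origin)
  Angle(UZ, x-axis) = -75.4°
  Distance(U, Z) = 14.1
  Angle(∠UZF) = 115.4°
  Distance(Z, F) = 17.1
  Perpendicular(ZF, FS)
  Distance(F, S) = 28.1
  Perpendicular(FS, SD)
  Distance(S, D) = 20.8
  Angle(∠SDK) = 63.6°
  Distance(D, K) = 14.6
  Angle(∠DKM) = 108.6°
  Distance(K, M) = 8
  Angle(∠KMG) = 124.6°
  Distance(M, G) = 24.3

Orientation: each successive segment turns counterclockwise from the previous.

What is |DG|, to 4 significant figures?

27.16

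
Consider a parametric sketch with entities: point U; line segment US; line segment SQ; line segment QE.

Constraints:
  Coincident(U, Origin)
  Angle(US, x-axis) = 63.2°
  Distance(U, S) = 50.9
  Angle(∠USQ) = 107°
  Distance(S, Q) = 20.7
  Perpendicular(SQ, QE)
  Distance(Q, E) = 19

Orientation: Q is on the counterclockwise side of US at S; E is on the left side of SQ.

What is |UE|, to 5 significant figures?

46.333

∠USQ = 107.0°, so SQ runs at 63.2° + (180° − 107.0°) = 136.20° from the x-axis; with |SQ| = 20.7, Q = S + 20.7·(cos 136.20°, sin 136.20°) = (8.0092, 59.760). The perpendicularity gives QE at right angles to SQ; with |QE| = 19.0 on the left of SQ, E = Q + 19.0·(-0.69214, -0.72176) = (-5.1415, 46.047). Then |UE| = |E − U| = 46.333.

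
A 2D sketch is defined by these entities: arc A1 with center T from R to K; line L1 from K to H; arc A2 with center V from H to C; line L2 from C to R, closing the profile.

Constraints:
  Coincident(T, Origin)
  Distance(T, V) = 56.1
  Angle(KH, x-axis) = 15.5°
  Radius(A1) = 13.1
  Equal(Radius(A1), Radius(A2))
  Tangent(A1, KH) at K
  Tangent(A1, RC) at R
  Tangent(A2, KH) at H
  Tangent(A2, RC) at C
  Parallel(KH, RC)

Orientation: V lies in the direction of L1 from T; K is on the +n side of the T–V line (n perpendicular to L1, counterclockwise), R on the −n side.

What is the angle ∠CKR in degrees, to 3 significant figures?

65.0°

The slot axis is L1's direction at 15.5°, so u = (cos 15.5°, sin 15.5°) = (0.964, 0.267) and n = (−sin 15.5°, cos 15.5°) = (-0.267, 0.964). T is at the origin and V lies 56.1 along u from T, so V = 56.1·u = (54.1, 15.0). Tangency of A1 to both parallel lines with radius 13.1 puts K and R at T ± 13.1·n: K = (-3.50, 12.6), R = (3.50, -12.6). Equal radii place H and C the same way about V: H = V + 13.1·n = (50.6, 27.6), C = V − 13.1·n = (57.6, 2.37). Then cos ∠CKR = KC·KR / (|KC||KR|), giving 65.0°.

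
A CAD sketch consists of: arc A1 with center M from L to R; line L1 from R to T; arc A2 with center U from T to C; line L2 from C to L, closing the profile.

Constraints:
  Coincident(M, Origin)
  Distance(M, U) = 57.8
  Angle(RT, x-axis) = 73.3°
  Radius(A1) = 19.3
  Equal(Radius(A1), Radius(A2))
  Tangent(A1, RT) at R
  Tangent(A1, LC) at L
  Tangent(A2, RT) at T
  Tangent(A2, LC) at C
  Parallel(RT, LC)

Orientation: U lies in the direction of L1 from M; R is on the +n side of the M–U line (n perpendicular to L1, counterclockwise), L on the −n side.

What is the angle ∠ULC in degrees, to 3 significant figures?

18.5°

The slot axis is L1's direction at 73.3°, so u = (cos 73.3°, sin 73.3°) = (0.287, 0.958) and n = (−sin 73.3°, cos 73.3°) = (-0.958, 0.287). M is at the origin and U lies 57.8 along u from M, so U = 57.8·u = (16.6, 55.4). Tangency of A1 to both parallel lines with radius 19.3 puts R and L at M ± 19.3·n: R = (-18.5, 5.55), L = (18.5, -5.55). Equal radii place T and C the same way about U: T = U + 19.3·n = (-1.88, 60.9), C = U − 19.3·n = (35.1, 49.8). Then cos ∠ULC = LU·LC / (|LU||LC|), giving 18.5°.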